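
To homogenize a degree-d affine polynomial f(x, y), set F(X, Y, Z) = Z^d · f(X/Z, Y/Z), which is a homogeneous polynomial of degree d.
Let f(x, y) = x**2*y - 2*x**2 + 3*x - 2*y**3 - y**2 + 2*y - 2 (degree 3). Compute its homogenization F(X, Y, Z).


F(X, Y, Z) = X**2*Y - 2*X**2*Z + 3*X*Z**2 - 2*Y**3 - Y**2*Z + 2*Y*Z**2 - 2*Z**3

deg(f) = 3.
Substitute x = X/Z, y = Y/Z into f, then multiply by Z^3.
  monomial 1·x^2·y^1 ↦ 1·X^2·Y^1·Z^0.
  monomial -2·x^2·y^0 ↦ -2·X^2·Y^0·Z^1.
  monomial 3·x^1·y^0 ↦ 3·X^1·Y^0·Z^2.
  monomial -2·x^0·y^3 ↦ -2·X^0·Y^3·Z^0.
  monomial -1·x^0·y^2 ↦ -1·X^0·Y^2·Z^1.
  monomial 2·x^0·y^1 ↦ 2·X^0·Y^1·Z^2.
  monomial -2·x^0·y^0 ↦ -2·X^0·Y^0·Z^3.
Collecting: F(X, Y, Z) = X**2*Y - 2*X**2*Z + 3*X*Z**2 - 2*Y**3 - Y**2*Z + 2*Y*Z**2 - 2*Z**3.


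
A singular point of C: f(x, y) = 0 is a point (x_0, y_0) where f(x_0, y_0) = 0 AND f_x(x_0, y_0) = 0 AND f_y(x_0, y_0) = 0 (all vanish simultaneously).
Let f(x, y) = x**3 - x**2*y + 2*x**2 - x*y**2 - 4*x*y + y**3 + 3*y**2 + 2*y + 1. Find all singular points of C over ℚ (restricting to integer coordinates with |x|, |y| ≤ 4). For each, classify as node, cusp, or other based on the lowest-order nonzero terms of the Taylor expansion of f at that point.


Singular points: {(-1, -1)}; classification: cusp.

Compute partial derivatives:
  f_x = 3*x**2 - 2*x*y + 4*x - y**2 - 4*y.
  f_y = -x**2 - 2*x*y - 4*x + 3*y**2 + 6*y + 2.
Scan x_0 ∈ {−4, ..., 4}. For each x_0, f_y(x_0, y) is a polynomial in y; find its integer roots y ∈ {−4, ..., 4}, then test f_x and f at those candidates.
  x = -4: f_y(-4, y) = 3*y**2 + 14*y + 2; no integer root y with |y| ≤ 4.
  x = -3: f_y(-3, y) = 3*y**2 + 12*y + 5; no integer root y with |y| ≤ 4.
  x = -2: f_y(-2, y) = 3*y**2 + 10*y + 6; no integer root y with |y| ≤ 4.
  x = -1: f_y(-1, y) = 3*y**2 + 8*y + 5; vanishes at y ∈ {-1}. (-1, -1): f_x = 0, f = 0 — SINGULAR.
  x = 0: f_y(0, y) = 3*y**2 + 6*y + 2; no integer root y with |y| ≤ 4.
  x = 1: f_y(1, y) = 3*y**2 + 4*y - 3; no integer root y with |y| ≤ 4.
  x = 2: f_y(2, y) = 3*y**2 + 2*y - 10; no integer root y with |y| ≤ 4.
  x = 3: f_y(3, y) = 3*y**2 - 19; no integer root y with |y| ≤ 4.
  x = 4: f_y(4, y) = 3*y**2 - 2*y - 30; no integer root y with |y| ≤ 4.
Only singular point on the grid: (-1, -1).
Classify: substitute x = -1 + u, y = -1 + v and expand: f = u**3 - u**2*v - u*v**2 + v**3 + v**2.
No constant or linear terms (consistent with a singular point). Quadratic part: v**2. Cubic part: u**3 - u**2*v - u*v**2 + v**3.
The quadratic part v**2 is a perfect square, so there is a single (double) tangent line v = 0, i.e. y = -1. Restricting the cubic part to that line (v = 0) leaves u**3 ≠ 0, so f is not divisible by v and the branch is v² ≈ -u**3 to lowest order — this is a cusp.
Classification: cusp.


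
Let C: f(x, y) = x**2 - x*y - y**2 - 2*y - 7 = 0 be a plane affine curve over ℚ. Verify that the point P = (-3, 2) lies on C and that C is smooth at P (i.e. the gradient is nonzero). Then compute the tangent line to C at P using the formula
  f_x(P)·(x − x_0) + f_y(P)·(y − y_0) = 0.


Tangent line at P: -8*x - 3*y - 18 = 0.

Step 1: f(-3, 2) = 0, so P lies on C.
Step 2: partial derivatives
  f_x(x, y) = 2*x - y, f_y(x, y) = -x - 2*y - 2.
  f_x(P) = -8, f_y(P) = -3 (gradient nonzero, so P is smooth).
Step 3: tangent line at P: -8·(x − -3) + -3·(y − 2) = 0.
Expanding: -8*x - 3*y - 18 = 0.


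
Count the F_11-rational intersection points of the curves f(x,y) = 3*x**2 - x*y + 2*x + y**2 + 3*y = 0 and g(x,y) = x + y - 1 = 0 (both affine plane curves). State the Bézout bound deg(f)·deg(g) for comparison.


Common zeros: ∅; count = 0; Bézout bound = 2.

deg(f) = 2, deg(g) = 1, so Bézout bound = 2.
Scan x ∈ F_11. For each x, list the y ∈ F_11 with f(x, y) ≡ 0 and those with g(x, y) ≡ 0 (mod 11); the common zeros in that column are the intersection.
  x = 0: f ≡ 0 at y ∈ {0, 8}; g ≡ 0 at y ∈ {1}; common: ∅.
  x = 1: f ≡ 0 at y ∈ ∅; g ≡ 0 at y ∈ {0}; common: ∅.
  x = 2: f ≡ 0 at y ∈ {2, 8}; g ≡ 0 at y ∈ {10}; common: ∅.
  x = 3: f ≡ 0 at y ∈ {0}; g ≡ 0 at y ∈ {9}; common: ∅.
  x = 4: f ≡ 0 at y ∈ ∅; g ≡ 0 at y ∈ {8}; common: ∅.
  x = 5: f ≡ 0 at y ∈ {3, 10}; g ≡ 0 at y ∈ {7}; common: ∅.
  x = 6: f ≡ 0 at y ∈ ∅; g ≡ 0 at y ∈ {6}; common: ∅.
  x = 7: f ≡ 0 at y ∈ ∅; g ≡ 0 at y ∈ {5}; common: ∅.
  x = 8: f ≡ 0 at y ∈ ∅; g ≡ 0 at y ∈ {4}; common: ∅.
  x = 9: f ≡ 0 at y ∈ {2, 4}; g ≡ 0 at y ∈ {3}; common: ∅.
  x = 10: f ≡ 0 at y ∈ {3, 4}; g ≡ 0 at y ∈ {2}; common: ∅.
Collecting: common zeros = ∅, so the count is 0.
Comparison with the Bézout bound: 0 ≤ 2 = deg(f)·deg(g), as expected for curves with no common component (the affine F_11-count falls short of the bound because intersections may lie at infinity, over extension fields, or carry multiplicity).


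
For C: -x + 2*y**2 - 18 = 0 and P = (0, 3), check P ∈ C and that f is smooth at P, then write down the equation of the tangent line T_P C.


Tangent line at P: -x + 12*y - 36 = 0.

Step 1: f(0, 3) = 0, so P lies on C.
Step 2: partial derivatives
  f_x(x, y) = -1, f_y(x, y) = 4*y.
  f_x(P) = -1, f_y(P) = 12 (gradient nonzero, so P is smooth).
Step 3: tangent line at P: -1·(x − 0) + 12·(y − 3) = 0.
Expanding: -x + 12*y - 36 = 0.


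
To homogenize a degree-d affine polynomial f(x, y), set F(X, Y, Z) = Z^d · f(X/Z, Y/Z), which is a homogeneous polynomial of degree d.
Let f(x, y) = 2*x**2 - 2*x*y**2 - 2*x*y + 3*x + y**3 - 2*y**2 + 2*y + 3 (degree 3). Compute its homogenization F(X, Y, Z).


F(X, Y, Z) = 2*X**2*Z - 2*X*Y**2 - 2*X*Y*Z + 3*X*Z**2 + Y**3 - 2*Y**2*Z + 2*Y*Z**2 + 3*Z**3

deg(f) = 3.
Substitute x = X/Z, y = Y/Z into f, then multiply by Z^3.
  monomial 2·x^2·y^0 ↦ 2·X^2·Y^0·Z^1.
  monomial -2·x^1·y^2 ↦ -2·X^1·Y^2·Z^0.
  monomial -2·x^1·y^1 ↦ -2·X^1·Y^1·Z^1.
  monomial 3·x^1·y^0 ↦ 3·X^1·Y^0·Z^2.
  monomial 1·x^0·y^3 ↦ 1·X^0·Y^3·Z^0.
  monomial -2·x^0·y^2 ↦ -2·X^0·Y^2·Z^1.
  monomial 2·x^0·y^1 ↦ 2·X^0·Y^1·Z^2.
  monomial 3·x^0·y^0 ↦ 3·X^0·Y^0·Z^3.
Collecting: F(X, Y, Z) = 2*X**2*Z - 2*X*Y**2 - 2*X*Y*Z + 3*X*Z**2 + Y**3 - 2*Y**2*Z + 2*Y*Z**2 + 3*Z**3.


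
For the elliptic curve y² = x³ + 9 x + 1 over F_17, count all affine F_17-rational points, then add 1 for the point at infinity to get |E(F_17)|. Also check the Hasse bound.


Affine points = {(0, 1), (0, 16), (3, 2), (3, 15), (4, 4), (4, 13), (5, 1), (5, 16), (6, 4), (6, 13), (7, 4), (7, 13), (12, 1), (12, 16), (14, 7), (14, 10), (15, 3), (15, 14), (16, 5), (16, 12)}; affine count = 20; |E(F_17)| = 21.

Discriminant check: Δ ∝ 4a³ + 27b² = 4·9³ + 27·1² = 4·729 + 27·1 ≡ 2 (mod 17). Nonzero ⇒ E is nonsingular.
For each x ∈ F_17, compute rhs = x³ + 9·x + 1 mod 17, then count y ∈ F_17 with y² ≡ rhs.
  x = 0: rhs = 1, matching y values: 1, 16 (2 points).
  x = 1: rhs = 11, matching y values: none (0 points).
  x = 2: rhs = 10, matching y values: none (0 points).
  x = 3: rhs = 4, matching y values: 2, 15 (2 points).
  x = 4: rhs = 16, matching y values: 4, 13 (2 points).
  x = 5: rhs = 1, matching y values: 1, 16 (2 points).
  x = 6: rhs = 16, matching y values: 4, 13 (2 points).
  x = 7: rhs = 16, matching y values: 4, 13 (2 points).
  x = 8: rhs = 7, matching y values: none (0 points).
  x = 9: rhs = 12, matching y values: none (0 points).
  x = 10: rhs = 3, matching y values: none (0 points).
  x = 11: rhs = 3, matching y values: none (0 points).
  x = 12: rhs = 1, matching y values: 1, 16 (2 points).
  x = 13: rhs = 3, matching y values: none (0 points).
  x = 14: rhs = 15, matching y values: 7, 10 (2 points).
  x = 15: rhs = 9, matching y values: 3, 14 (2 points).
  x = 16: rhs = 8, matching y values: 5, 12 (2 points).
Total affine count: 20.
Full point count |E(F_17)| = 20 + 1 = 21.
Hasse bound: |21 − (17+1)| = |3| = 3 ≤ 2√17 ≈ 8.2462 ✓.


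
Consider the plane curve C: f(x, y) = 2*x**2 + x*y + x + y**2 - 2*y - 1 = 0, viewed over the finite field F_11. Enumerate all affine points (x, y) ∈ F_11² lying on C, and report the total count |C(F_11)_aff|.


Affine F_11-points: {(1, 5), (1, 7), (3, 1), (3, 9), (6, 0), (6, 7), (7, 1), (7, 5), (10, 0), (10, 3)}; count = 10.

For each of the 121 pairs (x, y) ∈ F_11², evaluate f(x, y) mod 11. Record the zeros.
  x = 0: [0↦10, 1↦9, 2↦10, 3↦2, 4↦7, 5↦3, 6↦1, 7↦1, 8↦3, 9↦7, 10↦2]  zeros at y ∈ ∅
  x = 1: [0↦2, 1↦2, 2↦4, 3↦8, 4↦3, 5↦0, 6↦10, 7↦0, 8↦3, 9↦8, 10↦4]  zeros at y ∈ {5, 7}
  x = 2: [0↦9, 1↦10, 2↦2, 3↦7, 4↦3, 5↦1, 6↦1, 7↦3, 8↦7, 9↦2, 10↦10]  zeros at y ∈ ∅
  x = 3: [0↦9, 1↦0, 2↦4, 3↦10, 4↦7, 5↦6, 6↦7, 7↦10, 8↦4, 9↦0, 10↦9]  zeros at y ∈ {1, 9}
  x = 4: [0↦2, 1↦5, 2↦10, 3↦6, 4↦4, 5↦4, 6↦6, 7↦10, 8↦5, 9↦2, 10↦1]  zeros at y ∈ ∅
  x = 5: [0↦10, 1↦3, 2↦9, 3↦6, 4↦5, 5↦6, 6↦9, 7↦3, 8↦10, 9↦8, 10↦8]  zeros at y ∈ ∅
  x = 6: [0↦0, 1↦5, 2↦1, 3↦10, 4↦10, 5↦1, 6↦5, 7↦0, 8↦8, 9↦7, 10↦8]  zeros at y ∈ {0, 7}
  x = 7: [0↦5, 1↦0, 2↦8, 3↦7, 4↦8, 5↦0, 6↦5, 7↦1, 8↦10, 9↦10, 10↦1]  zeros at y ∈ {1, 5}
  x = 8: [0↦3, 1↦10, 2↦8, 3↦8, 4↦10, 5↦3, 6↦9, 7↦6, 8↦5, 9↦6, 10↦9]  zeros at y ∈ ∅
  x = 9: [0↦5, 1↦2, 2↦1, 3↦2, 4↦5, 5↦10, 6↦6, 7↦4, 8↦4, 9↦6, 10↦10]  zeros at y ∈ ∅
  x = 10: [0↦0, 1↦9, 2↦9, 3↦0, 4↦4, 5↦10, 6↦7, 7↦6, 8↦7, 9↦10, 10↦4]  zeros at y ∈ {0, 3}
Collecting zeros: affine points = {(1, 5), (1, 7), (3, 1), (3, 9), (6, 0), (6, 7), (7, 1), (7, 5), (10, 0), (10, 3)}.
Total count |C(F_11)_aff| = 10.


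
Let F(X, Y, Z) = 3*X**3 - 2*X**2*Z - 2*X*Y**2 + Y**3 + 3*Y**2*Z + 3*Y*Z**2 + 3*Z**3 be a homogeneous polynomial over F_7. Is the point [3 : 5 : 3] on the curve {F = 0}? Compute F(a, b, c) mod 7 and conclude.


F(3,5,3) ≡ 2 (mod 7); P is NOT on the curve.

Evaluate F(3, 5, 3) term-by-term (mod 7).
  3*X**3 ↦ 3·27·1·1 = 81
  -2*X**2*Z ↦ -2·9·1·3 = -54
  -2*X*Y**2 ↦ -2·3·25·1 = -150
  Y**3 ↦ 1·1·125·1 = 125
  3*Y**2*Z ↦ 3·1·25·3 = 225
  3*Y*Z**2 ↦ 3·1·5·9 = 135
  3*Z**3 ↦ 3·1·1·27 = 81
Sum: F(3, 5, 3) = (81) + (-54) + (-150) + (125) + (225) + (135) + (81) = 443.
Reducing mod 7: 443 ≡ 2 (mod 7).
Since F(a, b, c) ≡ 2 ≠ 0 (mod 7), P does NOT lie on the curve.


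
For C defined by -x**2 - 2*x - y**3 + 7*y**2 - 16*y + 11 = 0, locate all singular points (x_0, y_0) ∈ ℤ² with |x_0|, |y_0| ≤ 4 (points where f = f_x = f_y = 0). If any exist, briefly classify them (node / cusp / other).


Singular points: {(-1, 2)}; classification: node.

Compute partial derivatives:
  f_x = -2*x - 2.
  f_y = -3*y**2 + 14*y - 16.
Scan x_0 ∈ {−4, ..., 4}. For each x_0, f_y(x_0, y) is a polynomial in y; find its integer roots y ∈ {−4, ..., 4}, then test f_x and f at those candidates.
  x = -4: f_y(-4, y) = -3*y**2 + 14*y - 16; vanishes at y ∈ {2}. (-4, 2): f_x = 6 ≠ 0.
  x = -3: f_y(-3, y) = -3*y**2 + 14*y - 16; vanishes at y ∈ {2}. (-3, 2): f_x = 4 ≠ 0.
  x = -2: f_y(-2, y) = -3*y**2 + 14*y - 16; vanishes at y ∈ {2}. (-2, 2): f_x = 2 ≠ 0.
  x = -1: f_y(-1, y) = -3*y**2 + 14*y - 16; vanishes at y ∈ {2}. (-1, 2): f_x = 0, f = 0 — SINGULAR.
  x = 0: f_y(0, y) = -3*y**2 + 14*y - 16; vanishes at y ∈ {2}. (0, 2): f_x = -2 ≠ 0.
  x = 1: f_y(1, y) = -3*y**2 + 14*y - 16; vanishes at y ∈ {2}. (1, 2): f_x = -4 ≠ 0.
  x = 2: f_y(2, y) = -3*y**2 + 14*y - 16; vanishes at y ∈ {2}. (2, 2): f_x = -6 ≠ 0.
  x = 3: f_y(3, y) = -3*y**2 + 14*y - 16; vanishes at y ∈ {2}. (3, 2): f_x = -8 ≠ 0.
  x = 4: f_y(4, y) = -3*y**2 + 14*y - 16; vanishes at y ∈ {2}. (4, 2): f_x = -10 ≠ 0.
Only singular point on the grid: (-1, 2).
Classify: substitute x = -1 + u, y = 2 + v and expand: f = -u**2 - v**3 + v**2.
No constant or linear terms (consistent with a singular point). Quadratic part: -u**2 + v**2. Cubic part: -v**3.
The quadratic part v**2 - u**2 = (v − u)(v + u) splits into two distinct linear factors, so there are two distinct tangent lines y − 2 = ±(x − -1) — this is a node (ordinary double point).
Classification: node.


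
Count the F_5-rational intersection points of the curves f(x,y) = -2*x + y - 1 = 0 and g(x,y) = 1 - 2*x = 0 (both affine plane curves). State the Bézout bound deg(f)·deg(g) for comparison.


Common zeros: {(3, 2)}; count = 1; Bézout bound = 1.

deg(f) = 1, deg(g) = 1, so Bézout bound = 1.
Scan x ∈ F_5. For each x, list the y ∈ F_5 with f(x, y) ≡ 0 and those with g(x, y) ≡ 0 (mod 5); the common zeros in that column are the intersection.
  x = 0: f ≡ 0 at y ∈ {1}; g ≡ 0 at y ∈ ∅; common: ∅.
  x = 1: f ≡ 0 at y ∈ {3}; g ≡ 0 at y ∈ ∅; common: ∅.
  x = 2: f ≡ 0 at y ∈ {0}; g ≡ 0 at y ∈ ∅; common: ∅.
  x = 3: f ≡ 0 at y ∈ {2}; g ≡ 0 at y ∈ {0, 1, 2, 3, 4}; common: {2}.
  x = 4: f ≡ 0 at y ∈ {4}; g ≡ 0 at y ∈ ∅; common: ∅.
Collecting: common zeros = {(3, 2)}, so the count is 1.
Comparison with the Bézout bound: 1 ≤ 1 = deg(f)·deg(g), as expected for curves with no common component (the bound is attained).


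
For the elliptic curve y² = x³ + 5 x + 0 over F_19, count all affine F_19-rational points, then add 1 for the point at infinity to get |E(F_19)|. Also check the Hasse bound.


Affine points = {(0, 0), (1, 5), (1, 14), (3, 2), (3, 17), (5, 6), (5, 13), (7, 6), (7, 13), (8, 1), (8, 18), (10, 9), (10, 10), (13, 1), (13, 18), (15, 7), (15, 12), (17, 1), (17, 18)}; affine count = 19; |E(F_19)| = 20.

Discriminant check: Δ ∝ 4a³ + 27b² = 4·5³ + 27·0² = 4·125 + 27·0 ≡ 6 (mod 19). Nonzero ⇒ E is nonsingular.
For each x ∈ F_19, compute rhs = x³ + 5·x + 0 mod 19, then count y ∈ F_19 with y² ≡ rhs.
  x = 0: rhs = 0, matching y values: 0 (1 points).
  x = 1: rhs = 6, matching y values: 5, 14 (2 points).
  x = 2: rhs = 18, matching y values: none (0 points).
  x = 3: rhs = 4, matching y values: 2, 17 (2 points).
  x = 4: rhs = 8, matching y values: none (0 points).
  x = 5: rhs = 17, matching y values: 6, 13 (2 points).
  x = 6: rhs = 18, matching y values: none (0 points).
  x = 7: rhs = 17, matching y values: 6, 13 (2 points).
  x = 8: rhs = 1, matching y values: 1, 18 (2 points).
  x = 9: rhs = 14, matching y values: none (0 points).
  x = 10: rhs = 5, matching y values: 9, 10 (2 points).
  x = 11: rhs = 18, matching y values: none (0 points).
  x = 12: rhs = 2, matching y values: none (0 points).
  x = 13: rhs = 1, matching y values: 1, 18 (2 points).
  x = 14: rhs = 2, matching y values: none (0 points).
  x = 15: rhs = 11, matching y values: 7, 12 (2 points).
  x = 16: rhs = 15, matching y values: none (0 points).
  x = 17: rhs = 1, matching y values: 1, 18 (2 points).
  x = 18: rhs = 13, matching y values: none (0 points).
Total affine count: 19.
Full point count |E(F_19)| = 19 + 1 = 20.
Hasse bound: |20 − (19+1)| = |0| = 0 ≤ 2√19 ≈ 8.7178 ✓.


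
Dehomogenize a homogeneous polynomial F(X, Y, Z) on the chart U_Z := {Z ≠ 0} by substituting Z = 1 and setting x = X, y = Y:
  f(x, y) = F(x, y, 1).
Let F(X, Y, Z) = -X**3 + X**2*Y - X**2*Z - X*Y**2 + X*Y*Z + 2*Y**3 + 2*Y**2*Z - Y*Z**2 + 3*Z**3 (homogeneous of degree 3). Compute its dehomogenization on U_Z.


f(x, y) = -x**3 + x**2*y - x**2 - x*y**2 + x*y + 2*y**3 + 2*y**2 - y + 3

On U_Z we set Z = 1. Each monomial c·X^i·Y^j·Z^k in F becomes c·x^i·y^j·1^k = c·x^i·y^j.
Substituting Z = 1: F(X, Y, 1) = -x**3 + x**2*y - x**2 - x*y**2 + x*y + 2*y**3 + 2*y**2 - y + 3.
Note: deg(f) ≤ deg(F) = 3; strict inequality happens when F is divisible by Z (lost terms).


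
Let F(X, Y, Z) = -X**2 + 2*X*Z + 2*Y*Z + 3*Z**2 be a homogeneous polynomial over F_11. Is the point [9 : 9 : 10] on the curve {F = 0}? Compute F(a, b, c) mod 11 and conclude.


F(9,9,10) ≡ 7 (mod 11); P is NOT on the curve.

Evaluate F(9, 9, 10) term-by-term (mod 11).
  -X**2 ↦ -1·81·1·1 = -81
  2*X*Z ↦ 2·9·1·10 = 180
  2*Y*Z ↦ 2·1·9·10 = 180
  3*Z**2 ↦ 3·1·1·100 = 300
Sum: F(9, 9, 10) = (-81) + (180) + (180) + (300) = 579.
Reducing mod 11: 579 ≡ 7 (mod 11).
Since F(a, b, c) ≡ 7 ≠ 0 (mod 11), P does NOT lie on the curve.


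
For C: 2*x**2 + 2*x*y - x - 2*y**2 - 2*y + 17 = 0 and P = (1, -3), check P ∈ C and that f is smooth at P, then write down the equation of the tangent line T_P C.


Tangent line at P: -3*x + 12*y + 39 = 0.

Step 1: f(1, -3) = 0, so P lies on C.
Step 2: partial derivatives
  f_x(x, y) = 4*x + 2*y - 1, f_y(x, y) = 2*x - 4*y - 2.
  f_x(P) = -3, f_y(P) = 12 (gradient nonzero, so P is smooth).
Step 3: tangent line at P: -3·(x − 1) + 12·(y − -3) = 0.
Expanding: -3*x + 12*y + 39 = 0.


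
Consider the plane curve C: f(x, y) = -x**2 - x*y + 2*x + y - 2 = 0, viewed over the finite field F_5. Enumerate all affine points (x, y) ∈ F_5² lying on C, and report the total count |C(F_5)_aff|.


Affine F_5-points: {(0, 2), (2, 3), (3, 0), (4, 0)}; count = 4.

For each of the 25 pairs (x, y) ∈ F_5², evaluate f(x, y) mod 5. Record the zeros.
  x = 0: [0↦3, 1↦4, 2↦0, 3↦1, 4↦2]  zeros at y ∈ {2}
  x = 1: [0↦4, 1↦4, 2↦4, 3↦4, 4↦4]  zeros at y ∈ ∅
  x = 2: [0↦3, 1↦2, 2↦1, 3↦0, 4↦4]  zeros at y ∈ {3}
  x = 3: [0↦0, 1↦3, 2↦1, 3↦4, 4↦2]  zeros at y ∈ {0}
  x = 4: [0↦0, 1↦2, 2↦4, 3↦1, 4↦3]  zeros at y ∈ {0}
Collecting zeros: affine points = {(0, 2), (2, 3), (3, 0), (4, 0)}.
Total count |C(F_5)_aff| = 4.


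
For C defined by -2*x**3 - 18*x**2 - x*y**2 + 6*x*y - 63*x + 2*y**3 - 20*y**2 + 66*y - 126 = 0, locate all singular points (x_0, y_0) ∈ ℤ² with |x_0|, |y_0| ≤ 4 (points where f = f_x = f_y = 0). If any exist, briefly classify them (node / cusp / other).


Singular points: {(-3, 3)}; classification: cusp.

Compute partial derivatives:
  f_x = -6*x**2 - 36*x - y**2 + 6*y - 63.
  f_y = -2*x*y + 6*x + 6*y**2 - 40*y + 66.
Scan x_0 ∈ {−4, ..., 4}. For each x_0, f_y(x_0, y) is a polynomial in y; find its integer roots y ∈ {−4, ..., 4}, then test f_x and f at those candidates.
  x = -4: f_y(-4, y) = 6*y**2 - 32*y + 42; vanishes at y ∈ {3}. (-4, 3): f_x = -6 ≠ 0.
  x = -3: f_y(-3, y) = 6*y**2 - 34*y + 48; vanishes at y ∈ {3}. (-3, 3): f_x = 0, f = 0 — SINGULAR.
  x = -2: f_y(-2, y) = 6*y**2 - 36*y + 54; vanishes at y ∈ {3}. (-2, 3): f_x = -6 ≠ 0.
  x = -1: f_y(-1, y) = 6*y**2 - 38*y + 60; vanishes at y ∈ {3}. (-1, 3): f_x = -24 ≠ 0.
  x = 0: f_y(0, y) = 6*y**2 - 40*y + 66; vanishes at y ∈ {3}. (0, 3): f_x = -54 ≠ 0.
  x = 1: f_y(1, y) = 6*y**2 - 42*y + 72; vanishes at y ∈ {3, 4}. (1, 3): f_x = -96 ≠ 0; (1, 4): f_x = -97 ≠ 0.
  x = 2: f_y(2, y) = 6*y**2 - 44*y + 78; vanishes at y ∈ {3}. (2, 3): f_x = -150 ≠ 0.
  x = 3: f_y(3, y) = 6*y**2 - 46*y + 84; vanishes at y ∈ {3}. (3, 3): f_x = -216 ≠ 0.
  x = 4: f_y(4, y) = 6*y**2 - 48*y + 90; vanishes at y ∈ {3}. (4, 3): f_x = -294 ≠ 0.
Only singular point on the grid: (-3, 3).
Classify: substitute x = -3 + u, y = 3 + v and expand: f = -2*u**3 - u*v**2 + 2*v**3 + v**2.
No constant or linear terms (consistent with a singular point). Quadratic part: v**2. Cubic part: -2*u**3 - u*v**2 + 2*v**3.
The quadratic part v**2 is a perfect square, so there is a single (double) tangent line v = 0, i.e. y = 3. Restricting the cubic part to that line (v = 0) leaves -2*u**3 ≠ 0, so f is not divisible by v and the branch is v² ≈ 2*u**3 to lowest order — this is a cusp.
Classification: cusp.


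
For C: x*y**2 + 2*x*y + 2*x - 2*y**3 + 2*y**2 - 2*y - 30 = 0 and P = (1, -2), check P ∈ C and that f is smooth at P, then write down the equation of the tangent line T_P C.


Tangent line at P: 2*x - 36*y - 74 = 0.

Step 1: f(1, -2) = 0, so P lies on C.
Step 2: partial derivatives
  f_x(x, y) = y**2 + 2*y + 2, f_y(x, y) = 2*x*y + 2*x - 6*y**2 + 4*y - 2.
  f_x(P) = 2, f_y(P) = -36 (gradient nonzero, so P is smooth).
Step 3: tangent line at P: 2·(x − 1) + -36·(y − -2) = 0.
Expanding: 2*x - 36*y - 74 = 0.


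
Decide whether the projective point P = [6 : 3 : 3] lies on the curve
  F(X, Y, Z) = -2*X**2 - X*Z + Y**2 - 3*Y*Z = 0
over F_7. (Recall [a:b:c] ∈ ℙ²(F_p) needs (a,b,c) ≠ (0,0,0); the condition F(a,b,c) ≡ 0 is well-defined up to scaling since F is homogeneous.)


F(6,3,3) ≡ 4 (mod 7); P is NOT on the curve.

Evaluate F(6, 3, 3) term-by-term (mod 7).
  -2*X**2 ↦ -2·36·1·1 = -72
  -X*Z ↦ -1·6·1·3 = -18
  Y**2 ↦ 1·1·9·1 = 9
  -3*Y*Z ↦ -3·1·3·3 = -27
Sum: F(6, 3, 3) = (-72) + (-18) + (9) + (-27) = -108.
Reducing mod 7: -108 ≡ 4 (mod 7).
Since F(a, b, c) ≡ 4 ≠ 0 (mod 7), P does NOT lie on the curve.


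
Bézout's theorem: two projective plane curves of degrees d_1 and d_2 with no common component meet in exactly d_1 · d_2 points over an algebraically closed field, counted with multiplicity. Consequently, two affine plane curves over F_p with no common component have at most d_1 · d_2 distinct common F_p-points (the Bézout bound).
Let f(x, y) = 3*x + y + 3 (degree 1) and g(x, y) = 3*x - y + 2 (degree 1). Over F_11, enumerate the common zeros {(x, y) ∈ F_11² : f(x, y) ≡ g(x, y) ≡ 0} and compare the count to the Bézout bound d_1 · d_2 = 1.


Common zeros: {(1, 5)}; count = 1; Bézout bound = 1.

deg(f) = 1, deg(g) = 1, so Bézout bound = 1.
Scan x ∈ F_11. For each x, list the y ∈ F_11 with f(x, y) ≡ 0 and those with g(x, y) ≡ 0 (mod 11); the common zeros in that column are the intersection.
  x = 0: f ≡ 0 at y ∈ {8}; g ≡ 0 at y ∈ {2}; common: ∅.
  x = 1: f ≡ 0 at y ∈ {5}; g ≡ 0 at y ∈ {5}; common: {5}.
  x = 2: f ≡ 0 at y ∈ {2}; g ≡ 0 at y ∈ {8}; common: ∅.
  x = 3: f ≡ 0 at y ∈ {10}; g ≡ 0 at y ∈ {0}; common: ∅.
  x = 4: f ≡ 0 at y ∈ {7}; g ≡ 0 at y ∈ {3}; common: ∅.
  x = 5: f ≡ 0 at y ∈ {4}; g ≡ 0 at y ∈ {6}; common: ∅.
  x = 6: f ≡ 0 at y ∈ {1}; g ≡ 0 at y ∈ {9}; common: ∅.
  x = 7: f ≡ 0 at y ∈ {9}; g ≡ 0 at y ∈ {1}; common: ∅.
  x = 8: f ≡ 0 at y ∈ {6}; g ≡ 0 at y ∈ {4}; common: ∅.
  x = 9: f ≡ 0 at y ∈ {3}; g ≡ 0 at y ∈ {7}; common: ∅.
  x = 10: f ≡ 0 at y ∈ {0}; g ≡ 0 at y ∈ {10}; common: ∅.
Collecting: common zeros = {(1, 5)}, so the count is 1.
Comparison with the Bézout bound: 1 ≤ 1 = deg(f)·deg(g), as expected for curves with no common component (the bound is attained).


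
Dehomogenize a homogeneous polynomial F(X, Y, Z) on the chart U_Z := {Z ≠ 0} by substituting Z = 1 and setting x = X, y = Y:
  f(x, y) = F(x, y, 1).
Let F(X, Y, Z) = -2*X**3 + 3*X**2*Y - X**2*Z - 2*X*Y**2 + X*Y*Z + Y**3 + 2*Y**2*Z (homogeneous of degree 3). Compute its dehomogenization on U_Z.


f(x, y) = -2*x**3 + 3*x**2*y - x**2 - 2*x*y**2 + x*y + y**3 + 2*y**2

On U_Z we set Z = 1. Each monomial c·X^i·Y^j·Z^k in F becomes c·x^i·y^j·1^k = c·x^i·y^j.
Substituting Z = 1: F(X, Y, 1) = -2*x**3 + 3*x**2*y - x**2 - 2*x*y**2 + x*y + y**3 + 2*y**2.
Note: deg(f) ≤ deg(F) = 3; strict inequality happens when F is divisible by Z (lost terms).


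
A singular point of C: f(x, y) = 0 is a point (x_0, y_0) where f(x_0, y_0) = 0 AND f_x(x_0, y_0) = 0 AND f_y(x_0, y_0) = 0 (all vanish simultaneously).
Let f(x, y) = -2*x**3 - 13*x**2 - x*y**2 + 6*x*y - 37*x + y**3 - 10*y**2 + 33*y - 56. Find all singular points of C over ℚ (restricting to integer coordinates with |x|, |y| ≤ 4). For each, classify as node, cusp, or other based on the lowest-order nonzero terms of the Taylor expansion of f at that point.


Singular points: {(-2, 3)}; classification: node.

Compute partial derivatives:
  f_x = -6*x**2 - 26*x - y**2 + 6*y - 37.
  f_y = -2*x*y + 6*x + 3*y**2 - 20*y + 33.
Scan x_0 ∈ {−4, ..., 4}. For each x_0, f_y(x_0, y) is a polynomial in y; find its integer roots y ∈ {−4, ..., 4}, then test f_x and f at those candidates.
  x = -4: f_y(-4, y) = 3*y**2 - 12*y + 9; vanishes at y ∈ {1, 3}. (-4, 1): f_x = -24 ≠ 0; (-4, 3): f_x = -20 ≠ 0.
  x = -3: f_y(-3, y) = 3*y**2 - 14*y + 15; vanishes at y ∈ {3}. (-3, 3): f_x = -4 ≠ 0.
  x = -2: f_y(-2, y) = 3*y**2 - 16*y + 21; vanishes at y ∈ {3}. (-2, 3): f_x = 0, f = 0 — SINGULAR.
  x = -1: f_y(-1, y) = 3*y**2 - 18*y + 27; vanishes at y ∈ {3}. (-1, 3): f_x = -8 ≠ 0.
  x = 0: f_y(0, y) = 3*y**2 - 20*y + 33; vanishes at y ∈ {3}. (0, 3): f_x = -28 ≠ 0.
  x = 1: f_y(1, y) = 3*y**2 - 22*y + 39; vanishes at y ∈ {3}. (1, 3): f_x = -60 ≠ 0.
  x = 2: f_y(2, y) = 3*y**2 - 24*y + 45; vanishes at y ∈ {3}. (2, 3): f_x = -104 ≠ 0.
  x = 3: f_y(3, y) = 3*y**2 - 26*y + 51; vanishes at y ∈ {3}. (3, 3): f_x = -160 ≠ 0.
  x = 4: f_y(4, y) = 3*y**2 - 28*y + 57; vanishes at y ∈ {3}. (4, 3): f_x = -228 ≠ 0.
Only singular point on the grid: (-2, 3).
Classify: substitute x = -2 + u, y = 3 + v and expand: f = -2*u**3 - u**2 - u*v**2 + v**3 + v**2.
No constant or linear terms (consistent with a singular point). Quadratic part: -u**2 + v**2. Cubic part: -2*u**3 - u*v**2 + v**3.
The quadratic part v**2 - u**2 = (v − u)(v + u) splits into two distinct linear factors, so there are two distinct tangent lines y − 3 = ±(x − -2) — this is a node (ordinary double point).
Classification: node.


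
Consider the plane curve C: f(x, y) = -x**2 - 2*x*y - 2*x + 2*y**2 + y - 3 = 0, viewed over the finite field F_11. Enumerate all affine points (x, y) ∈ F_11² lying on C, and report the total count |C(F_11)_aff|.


Affine F_11-points: {(0, 1), (0, 4), (1, 2), (1, 4), (2, 0), (2, 7), (3, 9), (3, 10), (4, 2), (4, 7), (5, 5), (6, 3), (6, 8), (7, 0), (7, 1), (8, 3), (8, 10), (9, 6), (9, 8), (10, 6), (10, 9)}; count = 21.

For each of the 121 pairs (x, y) ∈ F_11², evaluate f(x, y) mod 11. Record the zeros.
  x = 0: [0↦8, 1↦0, 2↦7, 3↦7, 4↦0, 5↦8, 6↦9, 7↦3, 8↦1, 9↦3, 10↦9]  zeros at y ∈ {1, 4}
  x = 1: [0↦5, 1↦6, 2↦0, 3↦9, 4↦0, 5↦6, 6↦5, 7↦8, 8↦4, 9↦4, 10↦8]  zeros at y ∈ {2, 4}
  x = 2: [0↦0, 1↦10, 2↦2, 3↦9, 4↦9, 5↦2, 6↦10, 7↦0, 8↦5, 9↦3, 10↦5]  zeros at y ∈ {0, 7}
  x = 3: [0↦4, 1↦1, 2↦2, 3↦7, 4↦5, 5↦7, 6↦2, 7↦1, 8↦4, 9↦0, 10↦0]  zeros at y ∈ {9, 10}
  x = 4: [0↦6, 1↦1, 2↦0, 3↦3, 4↦10, 5↦10, 6↦3, 7↦0, 8↦1, 9↦6, 10↦4]  zeros at y ∈ {2, 7}
  x = 5: [0↦6, 1↦10, 2↦7, 3↦8, 4↦2, 5↦0, 6↦2, 7↦8, 8↦7, 9↦10, 10↦6]  zeros at y ∈ {5}
  x = 6: [0↦4, 1↦6, 2↦1, 3↦0, 4↦3, 5↦10, 6↦10, 7↦3, 8↦0, 9↦1, 10↦6]  zeros at y ∈ {3, 8}
  x = 7: [0↦0, 1↦0, 2↦4, 3↦1, 4↦2, 5↦7, 6↦5, 7↦7, 8↦2, 9↦1, 10↦4]  zeros at y ∈ {0, 1}
  x = 8: [0↦5, 1↦3, 2↦5, 3↦0, 4↦10, 5↦2, 6↦9, 7↦9, 8↦2, 9↦10, 10↦0]  zeros at y ∈ {3, 10}
  x = 9: [0↦8, 1↦4, 2↦4, 3↦8, 4↦5, 5↦6, 6↦0, 7↦9, 8↦0, 9↦6, 10↦5]  zeros at y ∈ {6, 8}
  x = 10: [0↦9, 1↦3, 2↦1, 3↦3, 4↦9, 5↦8, 6↦0, 7↦7, 8↦7, 9↦0, 10↦8]  zeros at y ∈ {6, 9}
Collecting zeros: affine points = {(0, 1), (0, 4), (1, 2), (1, 4), (2, 0), (2, 7), (3, 9), (3, 10), (4, 2), (4, 7), (5, 5), (6, 3), (6, 8), (7, 0), (7, 1), (8, 3), (8, 10), (9, 6), (9, 8), (10, 6), (10, 9)}.
Total count |C(F_11)_aff| = 21.


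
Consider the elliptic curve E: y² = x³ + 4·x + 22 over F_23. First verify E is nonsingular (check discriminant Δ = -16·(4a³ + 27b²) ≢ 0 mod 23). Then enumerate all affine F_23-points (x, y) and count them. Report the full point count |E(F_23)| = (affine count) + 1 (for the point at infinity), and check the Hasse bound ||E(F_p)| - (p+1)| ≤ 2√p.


Affine points = {(1, 2), (1, 21), (5, 11), (5, 12), (6, 3), (6, 20), (7, 5), (7, 18), (10, 2), (10, 21), (12, 2), (12, 21), (14, 4), (14, 19), (17, 9), (17, 14), (20, 11), (20, 12), (21, 11), (21, 12)}; affine count = 20; |E(F_23)| = 21.

Discriminant check: Δ ∝ 4a³ + 27b² = 4·4³ + 27·22² = 4·64 + 27·484 ≡ 7 (mod 23). Nonzero ⇒ E is nonsingular.
For each x ∈ F_23, compute rhs = x³ + 4·x + 22 mod 23, then count y ∈ F_23 with y² ≡ rhs.
  x = 0: rhs = 22, matching y values: none (0 points).
  x = 1: rhs = 4, matching y values: 2, 21 (2 points).
  x = 2: rhs = 15, matching y values: none (0 points).
  x = 3: rhs = 15, matching y values: none (0 points).
  x = 4: rhs = 10, matching y values: none (0 points).
  x = 5: rhs = 6, matching y values: 11, 12 (2 points).
  x = 6: rhs = 9, matching y values: 3, 20 (2 points).
  x = 7: rhs = 2, matching y values: 5, 18 (2 points).
  x = 8: rhs = 14, matching y values: none (0 points).
  x = 9: rhs = 5, matching y values: none (0 points).
  x = 10: rhs = 4, matching y values: 2, 21 (2 points).
  x = 11: rhs = 17, matching y values: none (0 points).
  x = 12: rhs = 4, matching y values: 2, 21 (2 points).
  x = 13: rhs = 17, matching y values: none (0 points).
  x = 14: rhs = 16, matching y values: 4, 19 (2 points).
  x = 15: rhs = 7, matching y values: none (0 points).
  x = 16: rhs = 19, matching y values: none (0 points).
  x = 17: rhs = 12, matching y values: 9, 14 (2 points).
  x = 18: rhs = 15, matching y values: none (0 points).
  x = 19: rhs = 11, matching y values: none (0 points).
  x = 20: rhs = 6, matching y values: 11, 12 (2 points).
  x = 21: rhs = 6, matching y values: 11, 12 (2 points).
  x = 22: rhs = 17, matching y values: none (0 points).
Total affine count: 20.
Full point count |E(F_23)| = 20 + 1 = 21.
Hasse bound: |21 − (23+1)| = |-3| = 3 ≤ 2√23 ≈ 9.5917 ✓.


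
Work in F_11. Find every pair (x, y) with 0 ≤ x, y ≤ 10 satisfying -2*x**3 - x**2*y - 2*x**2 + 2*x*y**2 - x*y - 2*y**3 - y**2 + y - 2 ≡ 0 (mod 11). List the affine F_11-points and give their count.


Affine F_11-points: {(4, 1), (4, 7), (6, 0), (9, 5), (10, 8), (10, 9)}; count = 6.

For each of the 121 pairs (x, y) ∈ F_11², evaluate f(x, y) mod 11. Record the zeros.
  x = 0: [0↦9, 1↦7, 2↦2, 3↦4, 4↦1, 5↦3, 6↦9, 7↦7, 8↦7, 9↦8, 10↦9]  zeros at y ∈ ∅
  x = 1: [0↦5, 1↦3, 2↦2, 3↦1, 4↦10, 5↦6, 6↦10, 7↦10, 8↦5, 9↦5, 10↦9]  zeros at y ∈ ∅
  x = 2: [0↦7, 1↦3, 2↦4, 3↦9, 4↦6, 5↦5, 6↦5, 7↦5, 8↦4, 9↦1, 10↦6]  zeros at y ∈ ∅
  x = 3: [0↦3, 1↦6, 2↦7, 3↦5, 4↦10, 5↦10, 6↦4, 7↦2, 8↦3, 9↦6, 10↦10]  zeros at y ∈ ∅
  x = 4: [0↦3, 1↦0, 2↦10, 3↦10, 4↦10, 5↦9, 6↦6, 7↦0, 8↦1, 9↦8, 10↦9]  zeros at y ∈ {1, 7}
  x = 5: [0↦6, 1↦6, 2↦1, 3↦1, 4↦5, 5↦1, 6↦10, 7↦9, 8↦8, 9↦6, 10↦2]  zeros at y ∈ ∅
  x = 6: [0↦0, 1↦1, 2↦1, 3↦10, 4↦5, 5↦7, 6↦4, 7↦6, 8↦1, 9↦10, 10↦10]  zeros at y ∈ {0}
  x = 7: [0↦6, 1↦6, 2↦9, 3↦3, 4↦9, 5↦4, 6↦9, 7↦1, 8↦1, 9↦8, 10↦10]  zeros at y ∈ ∅
  x = 8: [0↦1, 1↦9, 2↦2, 3↦1, 4↦5, 5↦2, 6↦2, 7↦4, 8↦7, 9↦10, 10↦1]  zeros at y ∈ ∅
  x = 9: [0↦6, 1↦9, 2↦1, 3↦3, 4↦3, 5↦0, 6↦4, 7↦3, 8↦7, 9↦4, 10↦4]  zeros at y ∈ {5}
  x = 10: [0↦9, 1↦5, 2↦5, 3↦8, 4↦2, 5↦8, 6↦3, 7↦8, 8↦0, 9↦0, 10↦7]  zeros at y ∈ {8, 9}
Collecting zeros: affine points = {(4, 1), (4, 7), (6, 0), (9, 5), (10, 8), (10, 9)}.
Total count |C(F_11)_aff| = 6.


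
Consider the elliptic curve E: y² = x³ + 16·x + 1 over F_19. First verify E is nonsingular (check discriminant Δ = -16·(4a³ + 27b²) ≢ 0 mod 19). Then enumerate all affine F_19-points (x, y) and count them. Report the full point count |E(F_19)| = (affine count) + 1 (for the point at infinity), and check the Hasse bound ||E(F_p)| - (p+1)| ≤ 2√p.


Affine points = {(0, 1), (0, 18), (3, 0), (5, 4), (5, 15), (6, 3), (6, 16), (7, 0), (9, 0), (11, 8), (11, 11), (14, 9), (14, 10), (15, 5), (15, 14)}; affine count = 15; |E(F_19)| = 16.

Discriminant check: Δ ∝ 4a³ + 27b² = 4·16³ + 27·1² = 4·4096 + 27·1 ≡ 14 (mod 19). Nonzero ⇒ E is nonsingular.
For each x ∈ F_19, compute rhs = x³ + 16·x + 1 mod 19, then count y ∈ F_19 with y² ≡ rhs.
  x = 0: rhs = 1, matching y values: 1, 18 (2 points).
  x = 1: rhs = 18, matching y values: none (0 points).
  x = 2: rhs = 3, matching y values: none (0 points).
  x = 3: rhs = 0, matching y values: 0 (1 points).
  x = 4: rhs = 15, matching y values: none (0 points).
  x = 5: rhs = 16, matching y values: 4, 15 (2 points).
  x = 6: rhs = 9, matching y values: 3, 16 (2 points).
  x = 7: rhs = 0, matching y values: 0 (1 points).
  x = 8: rhs = 14, matching y values: none (0 points).
  x = 9: rhs = 0, matching y values: 0 (1 points).
  x = 10: rhs = 2, matching y values: none (0 points).
  x = 11: rhs = 7, matching y values: 8, 11 (2 points).
  x = 12: rhs = 2, matching y values: none (0 points).
  x = 13: rhs = 12, matching y values: none (0 points).
  x = 14: rhs = 5, matching y values: 9, 10 (2 points).
  x = 15: rhs = 6, matching y values: 5, 14 (2 points).
  x = 16: rhs = 2, matching y values: none (0 points).
  x = 17: rhs = 18, matching y values: none (0 points).
  x = 18: rhs = 3, matching y values: none (0 points).
Total affine count: 15.
Full point count |E(F_19)| = 15 + 1 = 16.
Hasse bound: |16 − (19+1)| = |-4| = 4 ≤ 2√19 ≈ 8.7178 ✓.


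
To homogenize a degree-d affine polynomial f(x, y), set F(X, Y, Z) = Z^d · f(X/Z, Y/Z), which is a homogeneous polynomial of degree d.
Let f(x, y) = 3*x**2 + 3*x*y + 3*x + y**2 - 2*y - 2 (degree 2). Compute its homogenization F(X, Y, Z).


F(X, Y, Z) = 3*X**2 + 3*X*Y + 3*X*Z + Y**2 - 2*Y*Z - 2*Z**2

deg(f) = 2.
Substitute x = X/Z, y = Y/Z into f, then multiply by Z^2.
  monomial 3·x^2·y^0 ↦ 3·X^2·Y^0·Z^0.
  monomial 3·x^1·y^1 ↦ 3·X^1·Y^1·Z^0.
  monomial 3·x^1·y^0 ↦ 3·X^1·Y^0·Z^1.
  monomial 1·x^0·y^2 ↦ 1·X^0·Y^2·Z^0.
  monomial -2·x^0·y^1 ↦ -2·X^0·Y^1·Z^1.
  monomial -2·x^0·y^0 ↦ -2·X^0·Y^0·Z^2.
Collecting: F(X, Y, Z) = 3*X**2 + 3*X*Y + 3*X*Z + Y**2 - 2*Y*Z - 2*Z**2.


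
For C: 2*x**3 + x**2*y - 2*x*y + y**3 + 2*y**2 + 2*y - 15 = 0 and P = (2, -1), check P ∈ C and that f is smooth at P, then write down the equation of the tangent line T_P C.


Tangent line at P: 22*x + y - 43 = 0.

Step 1: f(2, -1) = 0, so P lies on C.
Step 2: partial derivatives
  f_x(x, y) = 6*x**2 + 2*x*y - 2*y, f_y(x, y) = x**2 - 2*x + 3*y**2 + 4*y + 2.
  f_x(P) = 22, f_y(P) = 1 (gradient nonzero, so P is smooth).
Step 3: tangent line at P: 22·(x − 2) + 1·(y − -1) = 0.
Expanding: 22*x + y - 43 = 0.


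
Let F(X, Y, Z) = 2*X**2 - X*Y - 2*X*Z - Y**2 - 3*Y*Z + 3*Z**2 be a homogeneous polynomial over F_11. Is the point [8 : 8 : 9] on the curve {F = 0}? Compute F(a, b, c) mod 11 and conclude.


F(8,8,9) ≡ 4 (mod 11); P is NOT on the curve.

Evaluate F(8, 8, 9) term-by-term (mod 11).
  2*X**2 ↦ 2·64·1·1 = 128
  -X*Y ↦ -1·8·8·1 = -64
  -2*X*Z ↦ -2·8·1·9 = -144
  -Y**2 ↦ -1·1·64·1 = -64
  -3*Y*Z ↦ -3·1·8·9 = -216
  3*Z**2 ↦ 3·1·1·81 = 243
Sum: F(8, 8, 9) = (128) + (-64) + (-144) + (-64) + (-216) + (243) = -117.
Reducing mod 11: -117 ≡ 4 (mod 11).
Since F(a, b, c) ≡ 4 ≠ 0 (mod 11), P does NOT lie on the curve.


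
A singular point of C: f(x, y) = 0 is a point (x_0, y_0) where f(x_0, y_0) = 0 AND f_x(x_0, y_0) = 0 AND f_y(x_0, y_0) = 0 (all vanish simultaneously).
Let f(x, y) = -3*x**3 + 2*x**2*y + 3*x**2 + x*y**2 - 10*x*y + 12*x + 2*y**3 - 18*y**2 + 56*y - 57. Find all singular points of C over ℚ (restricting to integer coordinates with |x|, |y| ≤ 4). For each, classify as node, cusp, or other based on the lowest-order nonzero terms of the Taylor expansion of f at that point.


Singular points: {(1, 3)}; classification: cusp.

Compute partial derivatives:
  f_x = -9*x**2 + 4*x*y + 6*x + y**2 - 10*y + 12.
  f_y = 2*x**2 + 2*x*y - 10*x + 6*y**2 - 36*y + 56.
Scan x_0 ∈ {−4, ..., 4}. For each x_0, f_y(x_0, y) is a polynomial in y; find its integer roots y ∈ {−4, ..., 4}, then test f_x and f at those candidates.
  x = -4: f_y(-4, y) = 6*y**2 - 44*y + 128; no integer root y with |y| ≤ 4.
  x = -3: f_y(-3, y) = 6*y**2 - 42*y + 104; no integer root y with |y| ≤ 4.
  x = -2: f_y(-2, y) = 6*y**2 - 40*y + 84; no integer root y with |y| ≤ 4.
  x = -1: f_y(-1, y) = 6*y**2 - 38*y + 68; no integer root y with |y| ≤ 4.
  x = 0: f_y(0, y) = 6*y**2 - 36*y + 56; no integer root y with |y| ≤ 4.
  x = 1: f_y(1, y) = 6*y**2 - 34*y + 48; vanishes at y ∈ {3}. (1, 3): f_x = 0, f = 0 — SINGULAR.
  x = 2: f_y(2, y) = 6*y**2 - 32*y + 44; no integer root y with |y| ≤ 4.
  x = 3: f_y(3, y) = 6*y**2 - 30*y + 44; no integer root y with |y| ≤ 4.
  x = 4: f_y(4, y) = 6*y**2 - 28*y + 48; no integer root y with |y| ≤ 4.
Only singular point on the grid: (1, 3).
Classify: substitute x = 1 + u, y = 3 + v and expand: f = -3*u**3 + 2*u**2*v + u*v**2 + 2*v**3 + v**2.
No constant or linear terms (consistent with a singular point). Quadratic part: v**2. Cubic part: -3*u**3 + 2*u**2*v + u*v**2 + 2*v**3.
The quadratic part v**2 is a perfect square, so there is a single (double) tangent line v = 0, i.e. y = 3. Restricting the cubic part to that line (v = 0) leaves -3*u**3 ≠ 0, so f is not divisible by v and the branch is v² ≈ 3*u**3 to lowest order — this is a cusp.
Classification: cusp.


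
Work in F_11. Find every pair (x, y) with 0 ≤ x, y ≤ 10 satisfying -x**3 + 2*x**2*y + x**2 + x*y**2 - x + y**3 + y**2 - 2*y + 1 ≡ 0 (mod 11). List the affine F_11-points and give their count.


Affine F_11-points: {(0, 8), (1, 0), (1, 9), (3, 9), (3, 10), (4, 9), (4, 10), (5, 3), (5, 6), (5, 7), (8, 1), (9, 6), (10, 6)}; count = 13.

For each of the 121 pairs (x, y) ∈ F_11², evaluate f(x, y) mod 11. Record the zeros.
  x = 0: [0↦1, 1↦1, 2↦9, 3↦9, 4↦7, 5↦9, 6↦10, 7↦5, 8↦0, 9↦1, 10↦3]  zeros at y ∈ {8}
  x = 1: [0↦0, 1↦3, 2↦5, 3↦1, 4↦8, 5↦10, 6↦2, 7↦1, 8↦2, 9↦0, 10↦1]  zeros at y ∈ {0, 9}
  x = 2: [0↦6, 1↦5, 2↦5, 3↦1, 4↦10, 5↦5, 6↦3, 7↦10, 8↦10, 9↦9, 10↦2]  zeros at y ∈ ∅
  x = 3: [0↦2, 1↦1, 2↦3, 3↦3, 4↦7, 5↦10, 6↦7, 7↦4, 8↦7, 9↦0, 10↦0]  zeros at y ∈ {9, 10}
  x = 4: [0↦4, 1↦7, 2↦4, 3↦1, 4↦4, 5↦8, 6↦8, 7↦10, 8↦9, 9↦0, 10↦0]  zeros at y ∈ {9, 10}
  x = 5: [0↦6, 1↦6, 2↦2, 3↦0, 4↦6, 5↦4, 6↦0, 7↦0, 8↦10, 9↦3, 10↦7]  zeros at y ∈ {3, 6, 7}
  x = 6: [0↦2, 1↦3, 2↦2, 3↦5, 4↦7, 5↦3, 6↦10, 7↦1, 8↦4, 9↦3, 10↦4]  zeros at y ∈ ∅
  x = 7: [0↦8, 1↦3, 2↦9, 3↦10, 4↦1, 5↦10, 6↦10, 7↦7, 8↦7, 9↦5, 10↦7]  zeros at y ∈ ∅
  x = 8: [0↦7, 1↦0, 2↦6, 3↦9, 4↦4, 5↦8, 6↦5, 7↦1, 8↦2, 9↦3, 10↦10]  zeros at y ∈ {1}
  x = 9: [0↦4, 1↦10, 2↦9, 3↦7, 4↦10, 5↦2, 6↦0, 7↦10, 8↦5, 9↦2, 10↦7]  zeros at y ∈ {6}
  x = 10: [0↦4, 1↦5, 2↦1, 3↦9, 4↦2, 5↦8, 6↦0, 7↦6, 8↦10, 9↦7, 10↦3]  zeros at y ∈ {6}
Collecting zeros: affine points = {(0, 8), (1, 0), (1, 9), (3, 9), (3, 10), (4, 9), (4, 10), (5, 3), (5, 6), (5, 7), (8, 1), (9, 6), (10, 6)}.
Total count |C(F_11)_aff| = 13.


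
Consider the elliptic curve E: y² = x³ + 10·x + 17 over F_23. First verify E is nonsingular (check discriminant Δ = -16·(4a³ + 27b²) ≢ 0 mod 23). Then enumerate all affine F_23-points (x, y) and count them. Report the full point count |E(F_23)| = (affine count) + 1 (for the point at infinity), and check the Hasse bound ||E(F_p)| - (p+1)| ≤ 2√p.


Affine points = {(4, 11), (4, 12), (5, 10), (5, 13), (7, 4), (7, 19), (9, 10), (9, 13), (10, 6), (10, 17), (11, 3), (11, 20), (12, 5), (12, 18), (14, 7), (14, 16), (15, 0), (16, 8), (16, 15), (18, 7), (18, 16), (20, 11), (20, 12), (21, 9), (21, 14), (22, 11), (22, 12)}; affine count = 27; |E(F_23)| = 28.

Discriminant check: Δ ∝ 4a³ + 27b² = 4·10³ + 27·17² = 4·1000 + 27·289 ≡ 4 (mod 23). Nonzero ⇒ E is nonsingular.
For each x ∈ F_23, compute rhs = x³ + 10·x + 17 mod 23, then count y ∈ F_23 with y² ≡ rhs.
  x = 0: rhs = 17, matching y values: none (0 points).
  x = 1: rhs = 5, matching y values: none (0 points).
  x = 2: rhs = 22, matching y values: none (0 points).
  x = 3: rhs = 5, matching y values: none (0 points).
  x = 4: rhs = 6, matching y values: 11, 12 (2 points).
  x = 5: rhs = 8, matching y values: 10, 13 (2 points).
  x = 6: rhs = 17, matching y values: none (0 points).
  x = 7: rhs = 16, matching y values: 4, 19 (2 points).
  x = 8: rhs = 11, matching y values: none (0 points).
  x = 9: rhs = 8, matching y values: 10, 13 (2 points).
  x = 10: rhs = 13, matching y values: 6, 17 (2 points).
  x = 11: rhs = 9, matching y values: 3, 20 (2 points).
  x = 12: rhs = 2, matching y values: 5, 18 (2 points).
  x = 13: rhs = 21, matching y values: none (0 points).
  x = 14: rhs = 3, matching y values: 7, 16 (2 points).
  x = 15: rhs = 0, matching y values: 0 (1 points).
  x = 16: rhs = 18, matching y values: 8, 15 (2 points).
  x = 17: rhs = 17, matching y values: none (0 points).
  x = 18: rhs = 3, matching y values: 7, 16 (2 points).
  x = 19: rhs = 5, matching y values: none (0 points).
  x = 20: rhs = 6, matching y values: 11, 12 (2 points).
  x = 21: rhs = 12, matching y values: 9, 14 (2 points).
  x = 22: rhs = 6, matching y values: 11, 12 (2 points).
Total affine count: 27.
Full point count |E(F_23)| = 27 + 1 = 28.
Hasse bound: |28 − (23+1)| = |4| = 4 ≤ 2√23 ≈ 9.5917 ✓.
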